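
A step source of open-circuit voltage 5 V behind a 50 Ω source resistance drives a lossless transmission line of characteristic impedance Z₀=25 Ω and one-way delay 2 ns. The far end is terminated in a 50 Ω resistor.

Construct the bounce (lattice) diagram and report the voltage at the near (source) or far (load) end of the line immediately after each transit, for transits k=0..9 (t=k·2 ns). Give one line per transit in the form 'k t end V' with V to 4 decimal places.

Γ_L=0.333333, Γ_S=0.333333; launch V₁=5·25/75=1.666667
k=0 src: V=1.6667
k=1 load: inc=1.666667, refl=1.666667·0.333333=0.5556; V=0.000000+1.666667+0.555556=2.2222
k=2 src: inc=0.555556, refl=0.555556·0.333333=0.1852; V=1.666667+0.555556+0.185185=2.4074
k=3 load: inc=0.185185, refl=0.185185·0.333333=0.0617; V=2.222222+0.185185+0.061728=2.4691
k=4 src: inc=0.061728, refl=0.061728·0.333333=0.0206; V=2.407407+0.061728+0.020576=2.4897
k=5 load: inc=0.020576, refl=0.020576·0.333333=0.0069; V=2.469136+0.020576+0.006859=2.4966
k=6 src: inc=0.006859, refl=0.006859·0.333333=0.0023; V=2.489712+0.006859+0.002286=2.4989
k=7 load: inc=0.002286, refl=0.002286·0.333333=0.0008; V=2.496571+0.002286+0.000762=2.4996
k=8 src: inc=0.000762, refl=0.000762·0.333333=0.0003; V=2.498857+0.000762+0.000254=2.4999
k=9 load: inc=0.000254, refl=0.000254·0.333333=0.0001; V=2.499619+0.000254+0.000085=2.5000

0 0 source 1.6667
1 2 load 2.2222
2 4 source 2.4074
3 6 load 2.4691
4 8 source 2.4897
5 10 load 2.4966
6 12 source 2.4989
7 14 load 2.4996
8 16 source 2.4999
9 18 load 2.5000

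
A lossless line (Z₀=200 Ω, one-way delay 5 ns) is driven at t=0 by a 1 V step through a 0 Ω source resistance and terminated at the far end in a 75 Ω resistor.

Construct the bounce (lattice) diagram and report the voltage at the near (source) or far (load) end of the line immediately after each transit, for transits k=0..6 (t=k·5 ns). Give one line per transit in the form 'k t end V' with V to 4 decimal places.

0 0 source 1.0000
1 5 load 0.5455
2 10 source 1.0000
3 15 load 0.7934
4 20 source 1.0000
5 25 load 0.9061
6 30 source 1.0000

Γ_L=-0.454545, Γ_S=-1.000000; launch V₁=1·200/200=1.000000
k=0 src: V=1.0000
k=1 load: inc=1.000000, refl=1.000000·-0.454545=-0.4545; V=0.000000+1.000000+-0.454545=0.5455
k=2 src: inc=-0.454545, refl=-0.454545·-1.000000=0.4545; V=1.000000+-0.454545+0.454545=1.0000
k=3 load: inc=0.454545, refl=0.454545·-0.454545=-0.2066; V=0.545455+0.454545+-0.206612=0.7934
k=4 src: inc=-0.206612, refl=-0.206612·-1.000000=0.2066; V=1.000000+-0.206612+0.206612=1.0000
k=5 load: inc=0.206612, refl=0.206612·-0.454545=-0.0939; V=0.793388+0.206612+-0.093914=0.9061
k=6 src: inc=-0.093914, refl=-0.093914·-1.000000=0.0939; V=1.000000+-0.093914+0.093914=1.0000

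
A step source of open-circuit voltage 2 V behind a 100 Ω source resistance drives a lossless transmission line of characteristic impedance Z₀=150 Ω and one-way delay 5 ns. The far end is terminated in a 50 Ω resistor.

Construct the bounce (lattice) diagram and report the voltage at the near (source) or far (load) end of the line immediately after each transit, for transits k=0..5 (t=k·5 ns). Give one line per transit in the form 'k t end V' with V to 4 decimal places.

0 0 source 1.2000
1 5 load 0.6000
2 10 source 0.7200
3 15 load 0.6600
4 20 source 0.6720
5 25 load 0.6660

Γ_L=-0.500000, Γ_S=-0.200000; launch V₁=2·150/250=1.200000
k=0 src: V=1.2000
k=1 load: inc=1.200000, refl=1.200000·-0.500000=-0.6000; V=0.000000+1.200000+-0.600000=0.6000
k=2 src: inc=-0.600000, refl=-0.600000·-0.200000=0.1200; V=1.200000+-0.600000+0.120000=0.7200
k=3 load: inc=0.120000, refl=0.120000·-0.500000=-0.0600; V=0.600000+0.120000+-0.060000=0.6600
k=4 src: inc=-0.060000, refl=-0.060000·-0.200000=0.0120; V=0.720000+-0.060000+0.012000=0.6720
k=5 load: inc=0.012000, refl=0.012000·-0.500000=-0.0060; V=0.660000+0.012000+-0.006000=0.6660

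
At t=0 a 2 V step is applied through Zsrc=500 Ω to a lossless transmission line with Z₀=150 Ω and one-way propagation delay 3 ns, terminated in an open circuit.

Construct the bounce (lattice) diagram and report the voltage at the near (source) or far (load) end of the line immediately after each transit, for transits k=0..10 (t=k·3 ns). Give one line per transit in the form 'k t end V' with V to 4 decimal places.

Γ_L=1.000000, Γ_S=0.538462; launch V₁=2·150/650=0.461538
k=0 src: V=0.4615
k=1 load: inc=0.461538, refl=0.461538·1.000000=0.4615; V=0.000000+0.461538+0.461538=0.9231
k=2 src: inc=0.461538, refl=0.461538·0.538462=0.2485; V=0.461538+0.461538+0.248521=1.1716
k=3 load: inc=0.248521, refl=0.248521·1.000000=0.2485; V=0.923077+0.248521+0.248521=1.4201
k=4 src: inc=0.248521, refl=0.248521·0.538462=0.1338; V=1.171598+0.248521+0.133819=1.5539
k=5 load: inc=0.133819, refl=0.133819·1.000000=0.1338; V=1.420118+0.133819+0.133819=1.6878
k=6 src: inc=0.133819, refl=0.133819·0.538462=0.0721; V=1.553937+0.133819+0.072056=1.7598
k=7 load: inc=0.072056, refl=0.072056·1.000000=0.0721; V=1.687756+0.072056+0.072056=1.8319
k=8 src: inc=0.072056, refl=0.072056·0.538462=0.0388; V=1.759812+0.072056+0.038800=1.8707
k=9 load: inc=0.038800, refl=0.038800·1.000000=0.0388; V=1.831869+0.038800+0.038800=1.9095
k=10 src: inc=0.038800, refl=0.038800·0.538462=0.0209; V=1.870668+0.038800+0.020892=1.9304

0 0 source 0.4615
1 3 load 0.9231
2 6 source 1.1716
3 9 load 1.4201
4 12 source 1.5539
5 15 load 1.6878
6 18 source 1.7598
7 21 load 1.8319
8 24 source 1.8707
9 27 load 1.9095
10 30 source 1.9304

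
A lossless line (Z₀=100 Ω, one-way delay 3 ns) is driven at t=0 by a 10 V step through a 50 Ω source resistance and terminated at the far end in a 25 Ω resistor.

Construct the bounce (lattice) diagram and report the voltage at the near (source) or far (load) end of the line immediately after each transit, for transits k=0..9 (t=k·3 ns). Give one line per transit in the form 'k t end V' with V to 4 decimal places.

Γ_L=-0.600000, Γ_S=-0.333333; launch V₁=10·100/150=6.666667
k=0 src: V=6.6667
k=1 load: inc=6.666667, refl=6.666667·-0.600000=-4.0000; V=0.000000+6.666667+-4.000000=2.6667
k=2 src: inc=-4.000000, refl=-4.000000·-0.333333=1.3333; V=6.666667+-4.000000+1.333333=4.0000
k=3 load: inc=1.333333, refl=1.333333·-0.600000=-0.8000; V=2.666667+1.333333+-0.800000=3.2000
k=4 src: inc=-0.800000, refl=-0.800000·-0.333333=0.2667; V=4.000000+-0.800000+0.266667=3.4667
k=5 load: inc=0.266667, refl=0.266667·-0.600000=-0.1600; V=3.200000+0.266667+-0.160000=3.3067
k=6 src: inc=-0.160000, refl=-0.160000·-0.333333=0.0533; V=3.466667+-0.160000+0.053333=3.3600
k=7 load: inc=0.053333, refl=0.053333·-0.600000=-0.0320; V=3.306667+0.053333+-0.032000=3.3280
k=8 src: inc=-0.032000, refl=-0.032000·-0.333333=0.0107; V=3.360000+-0.032000+0.010667=3.3387
k=9 load: inc=0.010667, refl=0.010667·-0.600000=-0.0064; V=3.328000+0.010667+-0.006400=3.3323

0 0 source 6.6667
1 3 load 2.6667
2 6 source 4.0000
3 9 load 3.2000
4 12 source 3.4667
5 15 load 3.3067
6 18 source 3.3600
7 21 load 3.3280
8 24 source 3.3387
9 27 load 3.3323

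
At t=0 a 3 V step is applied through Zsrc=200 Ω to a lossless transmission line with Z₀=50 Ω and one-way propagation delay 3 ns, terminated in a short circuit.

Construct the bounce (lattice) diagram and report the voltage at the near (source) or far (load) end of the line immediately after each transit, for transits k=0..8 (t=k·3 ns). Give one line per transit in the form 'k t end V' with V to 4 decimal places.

0 0 source 0.6000
1 3 load 0.0000
2 6 source -0.3600
3 9 load 0.0000
4 12 source 0.2160
5 15 load 0.0000
6 18 source -0.1296
7 21 load 0.0000
8 24 source 0.0778

Γ_L=-1.000000, Γ_S=0.600000; launch V₁=3·50/250=0.600000
k=0 src: V=0.6000
k=1 load: inc=0.600000, refl=0.600000·-1.000000=-0.6000; V=0.000000+0.600000+-0.600000=0.0000
k=2 src: inc=-0.600000, refl=-0.600000·0.600000=-0.3600; V=0.600000+-0.600000+-0.360000=-0.3600
k=3 load: inc=-0.360000, refl=-0.360000·-1.000000=0.3600; V=0.000000+-0.360000+0.360000=0.0000
k=4 src: inc=0.360000, refl=0.360000·0.600000=0.2160; V=-0.360000+0.360000+0.216000=0.2160
k=5 load: inc=0.216000, refl=0.216000·-1.000000=-0.2160; V=0.000000+0.216000+-0.216000=0.0000
k=6 src: inc=-0.216000, refl=-0.216000·0.600000=-0.1296; V=0.216000+-0.216000+-0.129600=-0.1296
k=7 load: inc=-0.129600, refl=-0.129600·-1.000000=0.1296; V=0.000000+-0.129600+0.129600=0.0000
k=8 src: inc=0.129600, refl=0.129600·0.600000=0.0778; V=-0.129600+0.129600+0.077760=0.0778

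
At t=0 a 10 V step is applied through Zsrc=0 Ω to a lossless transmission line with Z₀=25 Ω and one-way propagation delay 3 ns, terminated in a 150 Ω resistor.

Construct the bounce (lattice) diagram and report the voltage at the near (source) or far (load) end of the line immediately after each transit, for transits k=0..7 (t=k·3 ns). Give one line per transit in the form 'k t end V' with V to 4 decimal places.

Γ_L=0.714286, Γ_S=-1.000000; launch V₁=10·25/25=10.000000
k=0 src: V=10.0000
k=1 load: inc=10.000000, refl=10.000000·0.714286=7.1429; V=0.000000+10.000000+7.142857=17.1429
k=2 src: inc=7.142857, refl=7.142857·-1.000000=-7.1429; V=10.000000+7.142857+-7.142857=10.0000
k=3 load: inc=-7.142857, refl=-7.142857·0.714286=-5.1020; V=17.142857+-7.142857+-5.102041=4.8980
k=4 src: inc=-5.102041, refl=-5.102041·-1.000000=5.1020; V=10.000000+-5.102041+5.102041=10.0000
k=5 load: inc=5.102041, refl=5.102041·0.714286=3.6443; V=4.897959+5.102041+3.644315=13.6443
k=6 src: inc=3.644315, refl=3.644315·-1.000000=-3.6443; V=10.000000+3.644315+-3.644315=10.0000
k=7 load: inc=-3.644315, refl=-3.644315·0.714286=-2.6031; V=13.644315+-3.644315+-2.603082=7.3969

0 0 source 10.0000
1 3 load 17.1429
2 6 source 10.0000
3 9 load 4.8980
4 12 source 10.0000
5 15 load 13.6443
6 18 source 10.0000
7 21 load 7.3969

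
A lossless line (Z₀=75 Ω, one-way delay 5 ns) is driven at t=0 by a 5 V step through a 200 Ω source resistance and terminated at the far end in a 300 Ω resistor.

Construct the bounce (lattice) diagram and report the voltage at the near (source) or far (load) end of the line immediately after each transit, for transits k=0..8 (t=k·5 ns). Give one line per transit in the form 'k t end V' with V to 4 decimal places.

Γ_L=0.600000, Γ_S=0.454545; launch V₁=5·75/275=1.363636
k=0 src: V=1.3636
k=1 load: inc=1.363636, refl=1.363636·0.600000=0.8182; V=0.000000+1.363636+0.818182=2.1818
k=2 src: inc=0.818182, refl=0.818182·0.454545=0.3719; V=1.363636+0.818182+0.371901=2.5537
k=3 load: inc=0.371901, refl=0.371901·0.600000=0.2231; V=2.181818+0.371901+0.223140=2.7769
k=4 src: inc=0.223140, refl=0.223140·0.454545=0.1014; V=2.553719+0.223140+0.101427=2.8783
k=5 load: inc=0.101427, refl=0.101427·0.600000=0.0609; V=2.776860+0.101427+0.060856=2.9391
k=6 src: inc=0.060856, refl=0.060856·0.454545=0.0277; V=2.878287+0.060856+0.027662=2.9668
k=7 load: inc=0.027662, refl=0.027662·0.600000=0.0166; V=2.939144+0.027662+0.016597=2.9834
k=8 src: inc=0.016597, refl=0.016597·0.454545=0.0075; V=2.966806+0.016597+0.007544=2.9909

0 0 source 1.3636
1 5 load 2.1818
2 10 source 2.5537
3 15 load 2.7769
4 20 source 2.8783
5 25 load 2.9391
6 30 source 2.9668
7 35 load 2.9834
8 40 source 2.9909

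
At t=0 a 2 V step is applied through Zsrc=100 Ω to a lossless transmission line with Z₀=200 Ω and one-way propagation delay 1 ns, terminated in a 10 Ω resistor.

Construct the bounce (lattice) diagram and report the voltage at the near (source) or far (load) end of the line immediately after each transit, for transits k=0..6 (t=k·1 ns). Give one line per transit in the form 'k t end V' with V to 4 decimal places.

Γ_L=-0.904762, Γ_S=-0.333333; launch V₁=2·200/300=1.333333
k=0 src: V=1.3333
k=1 load: inc=1.333333, refl=1.333333·-0.904762=-1.2063; V=0.000000+1.333333+-1.206349=0.1270
k=2 src: inc=-1.206349, refl=-1.206349·-0.333333=0.4021; V=1.333333+-1.206349+0.402116=0.5291
k=3 load: inc=0.402116, refl=0.402116·-0.904762=-0.3638; V=0.126984+0.402116+-0.363820=0.1653
k=4 src: inc=-0.363820, refl=-0.363820·-0.333333=0.1213; V=0.529101+-0.363820+0.121273=0.2866
k=5 load: inc=0.121273, refl=0.121273·-0.904762=-0.1097; V=0.165281+0.121273+-0.109723=0.1768
k=6 src: inc=-0.109723, refl=-0.109723·-0.333333=0.0366; V=0.286554+-0.109723+0.036574=0.2134

0 0 source 1.3333
1 1 load 0.1270
2 2 source 0.5291
3 3 load 0.1653
4 4 source 0.2866
5 5 load 0.1768
6 6 source 0.2134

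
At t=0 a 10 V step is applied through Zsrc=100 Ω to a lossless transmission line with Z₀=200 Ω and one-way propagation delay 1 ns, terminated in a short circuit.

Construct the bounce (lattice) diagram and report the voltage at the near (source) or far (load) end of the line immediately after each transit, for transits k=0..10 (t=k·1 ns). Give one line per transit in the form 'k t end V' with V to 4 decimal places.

Γ_L=-1.000000, Γ_S=-0.333333; launch V₁=10·200/300=6.666667
k=0 src: V=6.6667
k=1 load: inc=6.666667, refl=6.666667·-1.000000=-6.6667; V=0.000000+6.666667+-6.666667=0.0000
k=2 src: inc=-6.666667, refl=-6.666667·-0.333333=2.2222; V=6.666667+-6.666667+2.222222=2.2222
k=3 load: inc=2.222222, refl=2.222222·-1.000000=-2.2222; V=0.000000+2.222222+-2.222222=0.0000
k=4 src: inc=-2.222222, refl=-2.222222·-0.333333=0.7407; V=2.222222+-2.222222+0.740741=0.7407
k=5 load: inc=0.740741, refl=0.740741·-1.000000=-0.7407; V=0.000000+0.740741+-0.740741=0.0000
k=6 src: inc=-0.740741, refl=-0.740741·-0.333333=0.2469; V=0.740741+-0.740741+0.246914=0.2469
k=7 load: inc=0.246914, refl=0.246914·-1.000000=-0.2469; V=0.000000+0.246914+-0.246914=0.0000
k=8 src: inc=-0.246914, refl=-0.246914·-0.333333=0.0823; V=0.246914+-0.246914+0.082305=0.0823
k=9 load: inc=0.082305, refl=0.082305·-1.000000=-0.0823; V=0.000000+0.082305+-0.082305=0.0000
k=10 src: inc=-0.082305, refl=-0.082305·-0.333333=0.0274; V=0.082305+-0.082305+0.027435=0.0274

0 0 source 6.6667
1 1 load 0.0000
2 2 source 2.2222
3 3 load 0.0000
4 4 source 0.7407
5 5 load 0.0000
6 6 source 0.2469
7 7 load 0.0000
8 8 source 0.0823
9 9 load 0.0000
10 10 source 0.0274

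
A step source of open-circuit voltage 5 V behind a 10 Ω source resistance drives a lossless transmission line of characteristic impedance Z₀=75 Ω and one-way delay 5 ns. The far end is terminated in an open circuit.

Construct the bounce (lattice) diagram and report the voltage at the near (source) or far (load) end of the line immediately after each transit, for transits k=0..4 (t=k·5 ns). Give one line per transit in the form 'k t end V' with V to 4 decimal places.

Γ_L=1.000000, Γ_S=-0.764706; launch V₁=5·75/85=4.411765
k=0 src: V=4.4118
k=1 load: inc=4.411765, refl=4.411765·1.000000=4.4118; V=0.000000+4.411765+4.411765=8.8235
k=2 src: inc=4.411765, refl=4.411765·-0.764706=-3.3737; V=4.411765+4.411765+-3.373702=5.4498
k=3 load: inc=-3.373702, refl=-3.373702·1.000000=-3.3737; V=8.823529+-3.373702+-3.373702=2.0761
k=4 src: inc=-3.373702, refl=-3.373702·-0.764706=2.5799; V=5.449827+-3.373702+2.579890=4.6560

0 0 source 4.4118
1 5 load 8.8235
2 10 source 5.4498
3 15 load 2.0761
4 20 source 4.6560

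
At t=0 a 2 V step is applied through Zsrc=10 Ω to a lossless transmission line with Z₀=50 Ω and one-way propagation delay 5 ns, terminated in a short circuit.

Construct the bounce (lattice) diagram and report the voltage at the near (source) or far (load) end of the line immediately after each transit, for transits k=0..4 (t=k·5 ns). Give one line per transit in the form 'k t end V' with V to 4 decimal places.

0 0 source 1.6667
1 5 load 0.0000
2 10 source 1.1111
3 15 load 0.0000
4 20 source 0.7407

Γ_L=-1.000000, Γ_S=-0.666667; launch V₁=2·50/60=1.666667
k=0 src: V=1.6667
k=1 load: inc=1.666667, refl=1.666667·-1.000000=-1.6667; V=0.000000+1.666667+-1.666667=0.0000
k=2 src: inc=-1.666667, refl=-1.666667·-0.666667=1.1111; V=1.666667+-1.666667+1.111111=1.1111
k=3 load: inc=1.111111, refl=1.111111·-1.000000=-1.1111; V=0.000000+1.111111+-1.111111=0.0000
k=4 src: inc=-1.111111, refl=-1.111111·-0.666667=0.7407; V=1.111111+-1.111111+0.740741=0.7407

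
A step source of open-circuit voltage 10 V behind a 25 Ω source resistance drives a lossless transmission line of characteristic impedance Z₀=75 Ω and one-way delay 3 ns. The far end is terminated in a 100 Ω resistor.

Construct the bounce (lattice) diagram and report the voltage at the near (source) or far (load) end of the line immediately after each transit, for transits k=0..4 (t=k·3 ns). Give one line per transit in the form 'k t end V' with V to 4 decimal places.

Γ_L=0.142857, Γ_S=-0.500000; launch V₁=10·75/100=7.500000
k=0 src: V=7.5000
k=1 load: inc=7.500000, refl=7.500000·0.142857=1.0714; V=0.000000+7.500000+1.071429=8.5714
k=2 src: inc=1.071429, refl=1.071429·-0.500000=-0.5357; V=7.500000+1.071429+-0.535714=8.0357
k=3 load: inc=-0.535714, refl=-0.535714·0.142857=-0.0765; V=8.571429+-0.535714+-0.076531=7.9592
k=4 src: inc=-0.076531, refl=-0.076531·-0.500000=0.0383; V=8.035714+-0.076531+0.038265=7.9974

0 0 source 7.5000
1 3 load 8.5714
2 6 source 8.0357
3 9 load 7.9592
4 12 source 7.9974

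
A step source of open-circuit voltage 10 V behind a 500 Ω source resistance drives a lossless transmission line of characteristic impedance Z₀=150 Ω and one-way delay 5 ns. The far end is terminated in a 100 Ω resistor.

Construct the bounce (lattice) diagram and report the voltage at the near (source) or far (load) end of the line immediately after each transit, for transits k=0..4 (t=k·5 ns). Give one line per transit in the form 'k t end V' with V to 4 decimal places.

Γ_L=-0.200000, Γ_S=0.538462; launch V₁=10·150/650=2.307692
k=0 src: V=2.3077
k=1 load: inc=2.307692, refl=2.307692·-0.200000=-0.4615; V=0.000000+2.307692+-0.461538=1.8462
k=2 src: inc=-0.461538, refl=-0.461538·0.538462=-0.2485; V=2.307692+-0.461538+-0.248521=1.5976
k=3 load: inc=-0.248521, refl=-0.248521·-0.200000=0.0497; V=1.846154+-0.248521+0.049704=1.6473
k=4 src: inc=0.049704, refl=0.049704·0.538462=0.0268; V=1.597633+0.049704+0.026764=1.6741

0 0 source 2.3077
1 5 load 1.8462
2 10 source 1.5976
3 15 load 1.6473
4 20 source 1.6741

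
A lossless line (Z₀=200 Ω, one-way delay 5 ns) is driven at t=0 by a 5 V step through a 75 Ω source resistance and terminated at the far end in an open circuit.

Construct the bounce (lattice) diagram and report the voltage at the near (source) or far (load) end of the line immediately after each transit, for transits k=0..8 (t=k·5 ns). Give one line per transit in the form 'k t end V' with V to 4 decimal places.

0 0 source 3.6364
1 5 load 7.2727
2 10 source 5.6198
3 15 load 3.9669
4 20 source 4.7183
5 25 load 5.4696
6 30 source 5.1281
7 35 load 4.7866
8 40 source 4.9418

Γ_L=1.000000, Γ_S=-0.454545; launch V₁=5·200/275=3.636364
k=0 src: V=3.6364
k=1 load: inc=3.636364, refl=3.636364·1.000000=3.6364; V=0.000000+3.636364+3.636364=7.2727
k=2 src: inc=3.636364, refl=3.636364·-0.454545=-1.6529; V=3.636364+3.636364+-1.652893=5.6198
k=3 load: inc=-1.652893, refl=-1.652893·1.000000=-1.6529; V=7.272727+-1.652893+-1.652893=3.9669
k=4 src: inc=-1.652893, refl=-1.652893·-0.454545=0.7513; V=5.619835+-1.652893+0.751315=4.7183
k=5 load: inc=0.751315, refl=0.751315·1.000000=0.7513; V=3.966942+0.751315+0.751315=5.4696
k=6 src: inc=0.751315, refl=0.751315·-0.454545=-0.3415; V=4.718257+0.751315+-0.341507=5.1281
k=7 load: inc=-0.341507, refl=-0.341507·1.000000=-0.3415; V=5.469572+-0.341507+-0.341507=4.7866
k=8 src: inc=-0.341507, refl=-0.341507·-0.454545=0.1552; V=5.128065+-0.341507+0.155230=4.9418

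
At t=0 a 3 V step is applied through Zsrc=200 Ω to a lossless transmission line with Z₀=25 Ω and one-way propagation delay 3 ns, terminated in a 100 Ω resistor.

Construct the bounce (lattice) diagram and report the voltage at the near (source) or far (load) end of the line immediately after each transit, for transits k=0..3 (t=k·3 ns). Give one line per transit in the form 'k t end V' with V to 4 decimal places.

0 0 source 0.3333
1 3 load 0.5333
2 6 source 0.6889
3 9 load 0.7822

Γ_L=0.600000, Γ_S=0.777778; launch V₁=3·25/225=0.333333
k=0 src: V=0.3333
k=1 load: inc=0.333333, refl=0.333333·0.600000=0.2000; V=0.000000+0.333333+0.200000=0.5333
k=2 src: inc=0.200000, refl=0.200000·0.777778=0.1556; V=0.333333+0.200000+0.155556=0.6889
k=3 load: inc=0.155556, refl=0.155556·0.600000=0.0933; V=0.533333+0.155556+0.093333=0.7822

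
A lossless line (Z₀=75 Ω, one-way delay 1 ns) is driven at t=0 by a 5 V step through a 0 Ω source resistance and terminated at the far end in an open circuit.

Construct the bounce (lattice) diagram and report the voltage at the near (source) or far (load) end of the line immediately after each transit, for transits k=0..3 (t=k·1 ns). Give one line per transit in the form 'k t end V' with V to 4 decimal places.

Γ_L=1.000000, Γ_S=-1.000000; launch V₁=5·75/75=5.000000
k=0 src: V=5.0000
k=1 load: inc=5.000000, refl=5.000000·1.000000=5.0000; V=0.000000+5.000000+5.000000=10.0000
k=2 src: inc=5.000000, refl=5.000000·-1.000000=-5.0000; V=5.000000+5.000000+-5.000000=5.0000
k=3 load: inc=-5.000000, refl=-5.000000·1.000000=-5.0000; V=10.000000+-5.000000+-5.000000=0.0000

0 0 source 5.0000
1 1 load 10.0000
2 2 source 5.0000
3 3 load 0.0000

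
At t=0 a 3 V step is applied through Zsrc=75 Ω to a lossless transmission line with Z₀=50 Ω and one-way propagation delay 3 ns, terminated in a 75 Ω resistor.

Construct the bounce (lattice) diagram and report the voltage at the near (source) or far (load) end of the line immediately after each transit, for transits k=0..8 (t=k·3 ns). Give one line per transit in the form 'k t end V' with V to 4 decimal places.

Γ_L=0.200000, Γ_S=0.200000; launch V₁=3·50/125=1.200000
k=0 src: V=1.2000
k=1 load: inc=1.200000, refl=1.200000·0.200000=0.2400; V=0.000000+1.200000+0.240000=1.4400
k=2 src: inc=0.240000, refl=0.240000·0.200000=0.0480; V=1.200000+0.240000+0.048000=1.4880
k=3 load: inc=0.048000, refl=0.048000·0.200000=0.0096; V=1.440000+0.048000+0.009600=1.4976
k=4 src: inc=0.009600, refl=0.009600·0.200000=0.0019; V=1.488000+0.009600+0.001920=1.4995
k=5 load: inc=0.001920, refl=0.001920·0.200000=0.0004; V=1.497600+0.001920+0.000384=1.4999
k=6 src: inc=0.000384, refl=0.000384·0.200000=0.0001; V=1.499520+0.000384+0.000077=1.5000
k=7 load: inc=0.000077, refl=0.000077·0.200000=0.0000; V=1.499904+0.000077+0.000015=1.5000
k=8 src: inc=0.000015, refl=0.000015·0.200000=0.0000; V=1.499981+0.000015+0.000003=1.5000

0 0 source 1.2000
1 3 load 1.4400
2 6 source 1.4880
3 9 load 1.4976
4 12 source 1.4995
5 15 load 1.4999
6 18 source 1.5000
7 21 load 1.5000
8 24 source 1.5000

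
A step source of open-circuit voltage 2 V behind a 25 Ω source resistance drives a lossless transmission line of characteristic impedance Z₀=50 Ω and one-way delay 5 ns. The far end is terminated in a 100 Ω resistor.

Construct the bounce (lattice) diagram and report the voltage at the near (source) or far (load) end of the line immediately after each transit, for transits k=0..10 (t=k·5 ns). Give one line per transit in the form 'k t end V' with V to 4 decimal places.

0 0 source 1.3333
1 5 load 1.7778
2 10 source 1.6296
3 15 load 1.5802
4 20 source 1.5967
5 25 load 1.6022
6 30 source 1.6004
7 35 load 1.5998
8 40 source 1.6000
9 45 load 1.6000
10 50 source 1.6000

Γ_L=0.333333, Γ_S=-0.333333; launch V₁=2·50/75=1.333333
k=0 src: V=1.3333
k=1 load: inc=1.333333, refl=1.333333·0.333333=0.4444; V=0.000000+1.333333+0.444444=1.7778
k=2 src: inc=0.444444, refl=0.444444·-0.333333=-0.1481; V=1.333333+0.444444+-0.148148=1.6296
k=3 load: inc=-0.148148, refl=-0.148148·0.333333=-0.0494; V=1.777778+-0.148148+-0.049383=1.5802
k=4 src: inc=-0.049383, refl=-0.049383·-0.333333=0.0165; V=1.629630+-0.049383+0.016461=1.5967
k=5 load: inc=0.016461, refl=0.016461·0.333333=0.0055; V=1.580247+0.016461+0.005487=1.6022
k=6 src: inc=0.005487, refl=0.005487·-0.333333=-0.0018; V=1.596708+0.005487+-0.001829=1.6004
k=7 load: inc=-0.001829, refl=-0.001829·0.333333=-0.0006; V=1.602195+-0.001829+-0.000610=1.5998
k=8 src: inc=-0.000610, refl=-0.000610·-0.333333=0.0002; V=1.600366+-0.000610+0.000203=1.6000
k=9 load: inc=0.000203, refl=0.000203·0.333333=0.0001; V=1.599756+0.000203+0.000068=1.6000
k=10 src: inc=0.000068, refl=0.000068·-0.333333=-0.0000; V=1.599959+0.000068+-0.000023=1.6000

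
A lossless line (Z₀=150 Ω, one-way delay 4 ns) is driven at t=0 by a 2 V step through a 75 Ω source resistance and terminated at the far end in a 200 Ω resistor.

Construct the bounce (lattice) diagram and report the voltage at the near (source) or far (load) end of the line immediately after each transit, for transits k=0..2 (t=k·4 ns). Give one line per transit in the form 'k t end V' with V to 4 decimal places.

0 0 source 1.3333
1 4 load 1.5238
2 8 source 1.4603

Γ_L=0.142857, Γ_S=-0.333333; launch V₁=2·150/225=1.333333
k=0 src: V=1.3333
k=1 load: inc=1.333333, refl=1.333333·0.142857=0.1905; V=0.000000+1.333333+0.190476=1.5238
k=2 src: inc=0.190476, refl=0.190476·-0.333333=-0.0635; V=1.333333+0.190476+-0.063492=1.4603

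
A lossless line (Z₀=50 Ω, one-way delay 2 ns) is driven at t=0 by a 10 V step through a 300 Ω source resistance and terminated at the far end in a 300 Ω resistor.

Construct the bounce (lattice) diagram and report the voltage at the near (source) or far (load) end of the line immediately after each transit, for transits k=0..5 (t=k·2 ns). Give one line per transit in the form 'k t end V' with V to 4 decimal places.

0 0 source 1.4286
1 2 load 2.4490
2 4 source 3.1778
3 6 load 3.6985
4 8 source 4.0703
5 10 load 4.3359

Γ_L=0.714286, Γ_S=0.714286; launch V₁=10·50/350=1.428571
k=0 src: V=1.4286
k=1 load: inc=1.428571, refl=1.428571·0.714286=1.0204; V=0.000000+1.428571+1.020408=2.4490
k=2 src: inc=1.020408, refl=1.020408·0.714286=0.7289; V=1.428571+1.020408+0.728863=3.1778
k=3 load: inc=0.728863, refl=0.728863·0.714286=0.5206; V=2.448980+0.728863+0.520616=3.6985
k=4 src: inc=0.520616, refl=0.520616·0.714286=0.3719; V=3.177843+0.520616+0.371869=4.0703
k=5 load: inc=0.371869, refl=0.371869·0.714286=0.2656; V=3.698459+0.371869+0.265621=4.3359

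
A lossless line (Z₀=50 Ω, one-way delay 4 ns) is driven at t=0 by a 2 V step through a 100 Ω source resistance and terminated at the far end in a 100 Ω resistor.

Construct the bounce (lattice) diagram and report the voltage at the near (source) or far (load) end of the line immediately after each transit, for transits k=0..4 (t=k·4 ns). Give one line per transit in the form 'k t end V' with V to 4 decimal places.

0 0 source 0.6667
1 4 load 0.8889
2 8 source 0.9630
3 12 load 0.9877
4 16 source 0.9959

Γ_L=0.333333, Γ_S=0.333333; launch V₁=2·50/150=0.666667
k=0 src: V=0.6667
k=1 load: inc=0.666667, refl=0.666667·0.333333=0.2222; V=0.000000+0.666667+0.222222=0.8889
k=2 src: inc=0.222222, refl=0.222222·0.333333=0.0741; V=0.666667+0.222222+0.074074=0.9630
k=3 load: inc=0.074074, refl=0.074074·0.333333=0.0247; V=0.888889+0.074074+0.024691=0.9877
k=4 src: inc=0.024691, refl=0.024691·0.333333=0.0082; V=0.962963+0.024691+0.008230=0.9959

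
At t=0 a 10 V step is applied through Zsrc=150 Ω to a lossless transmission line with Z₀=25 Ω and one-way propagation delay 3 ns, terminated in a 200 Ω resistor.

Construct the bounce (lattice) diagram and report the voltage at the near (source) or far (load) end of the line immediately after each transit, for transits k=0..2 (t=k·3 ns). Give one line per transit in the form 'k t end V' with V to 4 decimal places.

Γ_L=0.777778, Γ_S=0.714286; launch V₁=10·25/175=1.428571
k=0 src: V=1.4286
k=1 load: inc=1.428571, refl=1.428571·0.777778=1.1111; V=0.000000+1.428571+1.111111=2.5397
k=2 src: inc=1.111111, refl=1.111111·0.714286=0.7937; V=1.428571+1.111111+0.793651=3.3333

0 0 source 1.4286
1 3 load 2.5397
2 6 source 3.3333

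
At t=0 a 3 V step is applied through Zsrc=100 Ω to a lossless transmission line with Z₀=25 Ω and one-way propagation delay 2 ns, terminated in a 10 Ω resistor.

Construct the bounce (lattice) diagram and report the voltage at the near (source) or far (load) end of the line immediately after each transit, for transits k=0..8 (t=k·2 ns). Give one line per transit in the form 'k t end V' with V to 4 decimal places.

0 0 source 0.6000
1 2 load 0.3429
2 4 source 0.1886
3 6 load 0.2547
4 8 source 0.2944
5 10 load 0.2774
6 12 source 0.2672
7 14 load 0.2715
8 16 source 0.2742

Γ_L=-0.428571, Γ_S=0.600000; launch V₁=3·25/125=0.600000
k=0 src: V=0.6000
k=1 load: inc=0.600000, refl=0.600000·-0.428571=-0.2571; V=0.000000+0.600000+-0.257143=0.3429
k=2 src: inc=-0.257143, refl=-0.257143·0.600000=-0.1543; V=0.600000+-0.257143+-0.154286=0.1886
k=3 load: inc=-0.154286, refl=-0.154286·-0.428571=0.0661; V=0.342857+-0.154286+0.066122=0.2547
k=4 src: inc=0.066122, refl=0.066122·0.600000=0.0397; V=0.188571+0.066122+0.039673=0.2944
k=5 load: inc=0.039673, refl=0.039673·-0.428571=-0.0170; V=0.254694+0.039673+-0.017003=0.2774
k=6 src: inc=-0.017003, refl=-0.017003·0.600000=-0.0102; V=0.294367+-0.017003+-0.010202=0.2672
k=7 load: inc=-0.010202, refl=-0.010202·-0.428571=0.0044; V=0.277364+-0.010202+0.004372=0.2715
k=8 src: inc=0.004372, refl=0.004372·0.600000=0.0026; V=0.267163+0.004372+0.002623=0.2742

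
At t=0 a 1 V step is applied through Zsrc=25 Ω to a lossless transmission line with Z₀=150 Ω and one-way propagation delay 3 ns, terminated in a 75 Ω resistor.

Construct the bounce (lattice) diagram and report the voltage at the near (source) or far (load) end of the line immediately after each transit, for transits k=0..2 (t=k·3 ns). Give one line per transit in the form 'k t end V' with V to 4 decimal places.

Γ_L=-0.333333, Γ_S=-0.714286; launch V₁=1·150/175=0.857143
k=0 src: V=0.8571
k=1 load: inc=0.857143, refl=0.857143·-0.333333=-0.2857; V=0.000000+0.857143+-0.285714=0.5714
k=2 src: inc=-0.285714, refl=-0.285714·-0.714286=0.2041; V=0.857143+-0.285714+0.204082=0.7755

0 0 source 0.8571
1 3 load 0.5714
2 6 source 0.7755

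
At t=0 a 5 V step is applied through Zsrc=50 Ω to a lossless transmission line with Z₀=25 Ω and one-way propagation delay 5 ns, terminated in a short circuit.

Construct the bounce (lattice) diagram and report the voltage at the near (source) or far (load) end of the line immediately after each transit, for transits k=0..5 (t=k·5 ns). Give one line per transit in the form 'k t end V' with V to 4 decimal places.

0 0 source 1.6667
1 5 load 0.0000
2 10 source -0.5556
3 15 load 0.0000
4 20 source 0.1852
5 25 load 0.0000

Γ_L=-1.000000, Γ_S=0.333333; launch V₁=5·25/75=1.666667
k=0 src: V=1.6667
k=1 load: inc=1.666667, refl=1.666667·-1.000000=-1.6667; V=0.000000+1.666667+-1.666667=0.0000
k=2 src: inc=-1.666667, refl=-1.666667·0.333333=-0.5556; V=1.666667+-1.666667+-0.555556=-0.5556
k=3 load: inc=-0.555556, refl=-0.555556·-1.000000=0.5556; V=0.000000+-0.555556+0.555556=0.0000
k=4 src: inc=0.555556, refl=0.555556·0.333333=0.1852; V=-0.555556+0.555556+0.185185=0.1852
k=5 load: inc=0.185185, refl=0.185185·-1.000000=-0.1852; V=0.000000+0.185185+-0.185185=0.0000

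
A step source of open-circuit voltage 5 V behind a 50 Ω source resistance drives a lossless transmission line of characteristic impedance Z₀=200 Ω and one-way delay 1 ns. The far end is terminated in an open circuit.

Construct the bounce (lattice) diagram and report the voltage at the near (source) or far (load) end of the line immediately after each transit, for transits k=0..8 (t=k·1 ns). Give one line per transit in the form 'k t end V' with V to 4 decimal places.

0 0 source 4.0000
1 1 load 8.0000
2 2 source 5.6000
3 3 load 3.2000
4 4 source 4.6400
5 5 load 6.0800
6 6 source 5.2160
7 7 load 4.3520
8 8 source 4.8704

Γ_L=1.000000, Γ_S=-0.600000; launch V₁=5·200/250=4.000000
k=0 src: V=4.0000
k=1 load: inc=4.000000, refl=4.000000·1.000000=4.0000; V=0.000000+4.000000+4.000000=8.0000
k=2 src: inc=4.000000, refl=4.000000·-0.600000=-2.4000; V=4.000000+4.000000+-2.400000=5.6000
k=3 load: inc=-2.400000, refl=-2.400000·1.000000=-2.4000; V=8.000000+-2.400000+-2.400000=3.2000
k=4 src: inc=-2.400000, refl=-2.400000·-0.600000=1.4400; V=5.600000+-2.400000+1.440000=4.6400
k=5 load: inc=1.440000, refl=1.440000·1.000000=1.4400; V=3.200000+1.440000+1.440000=6.0800
k=6 src: inc=1.440000, refl=1.440000·-0.600000=-0.8640; V=4.640000+1.440000+-0.864000=5.2160
k=7 load: inc=-0.864000, refl=-0.864000·1.000000=-0.8640; V=6.080000+-0.864000+-0.864000=4.3520
k=8 src: inc=-0.864000, refl=-0.864000·-0.600000=0.5184; V=5.216000+-0.864000+0.518400=4.8704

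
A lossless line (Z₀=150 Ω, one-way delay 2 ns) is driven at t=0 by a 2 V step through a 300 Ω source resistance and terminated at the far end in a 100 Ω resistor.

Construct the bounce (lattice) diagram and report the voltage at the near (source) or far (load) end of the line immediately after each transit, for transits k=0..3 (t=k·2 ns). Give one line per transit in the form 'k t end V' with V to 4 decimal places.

Γ_L=-0.200000, Γ_S=0.333333; launch V₁=2·150/450=0.666667
k=0 src: V=0.6667
k=1 load: inc=0.666667, refl=0.666667·-0.200000=-0.1333; V=0.000000+0.666667+-0.133333=0.5333
k=2 src: inc=-0.133333, refl=-0.133333·0.333333=-0.0444; V=0.666667+-0.133333+-0.044444=0.4889
k=3 load: inc=-0.044444, refl=-0.044444·-0.200000=0.0089; V=0.533333+-0.044444+0.008889=0.4978

0 0 source 0.6667
1 2 load 0.5333
2 4 source 0.4889
3 6 load 0.4978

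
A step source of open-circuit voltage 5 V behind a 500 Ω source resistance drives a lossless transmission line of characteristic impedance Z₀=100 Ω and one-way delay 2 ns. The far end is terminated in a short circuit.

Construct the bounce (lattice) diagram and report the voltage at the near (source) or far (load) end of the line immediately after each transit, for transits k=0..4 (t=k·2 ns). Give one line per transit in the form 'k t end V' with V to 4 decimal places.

0 0 source 0.8333
1 2 load 0.0000
2 4 source -0.5556
3 6 load 0.0000
4 8 source 0.3704

Γ_L=-1.000000, Γ_S=0.666667; launch V₁=5·100/600=0.833333
k=0 src: V=0.8333
k=1 load: inc=0.833333, refl=0.833333·-1.000000=-0.8333; V=0.000000+0.833333+-0.833333=0.0000
k=2 src: inc=-0.833333, refl=-0.833333·0.666667=-0.5556; V=0.833333+-0.833333+-0.555556=-0.5556
k=3 load: inc=-0.555556, refl=-0.555556·-1.000000=0.5556; V=0.000000+-0.555556+0.555556=0.0000
k=4 src: inc=0.555556, refl=0.555556·0.666667=0.3704; V=-0.555556+0.555556+0.370370=0.3704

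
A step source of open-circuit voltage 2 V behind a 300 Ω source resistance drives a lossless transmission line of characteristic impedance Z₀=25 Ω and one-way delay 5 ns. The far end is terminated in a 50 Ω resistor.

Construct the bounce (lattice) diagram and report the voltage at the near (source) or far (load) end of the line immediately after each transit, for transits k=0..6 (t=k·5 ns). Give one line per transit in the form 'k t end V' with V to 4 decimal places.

Γ_L=0.333333, Γ_S=0.846154; launch V₁=2·25/325=0.153846
k=0 src: V=0.1538
k=1 load: inc=0.153846, refl=0.153846·0.333333=0.0513; V=0.000000+0.153846+0.051282=0.2051
k=2 src: inc=0.051282, refl=0.051282·0.846154=0.0434; V=0.153846+0.051282+0.043393=0.2485
k=3 load: inc=0.043393, refl=0.043393·0.333333=0.0145; V=0.205128+0.043393+0.014464=0.2630
k=4 src: inc=0.014464, refl=0.014464·0.846154=0.0122; V=0.248521+0.014464+0.012239=0.2752
k=5 load: inc=0.012239, refl=0.012239·0.333333=0.0041; V=0.262985+0.012239+0.004080=0.2793
k=6 src: inc=0.004080, refl=0.004080·0.846154=0.0035; V=0.275224+0.004080+0.003452=0.2828

0 0 source 0.1538
1 5 load 0.2051
2 10 source 0.2485
3 15 load 0.2630
4 20 source 0.2752
5 25 load 0.2793
6 30 source 0.2828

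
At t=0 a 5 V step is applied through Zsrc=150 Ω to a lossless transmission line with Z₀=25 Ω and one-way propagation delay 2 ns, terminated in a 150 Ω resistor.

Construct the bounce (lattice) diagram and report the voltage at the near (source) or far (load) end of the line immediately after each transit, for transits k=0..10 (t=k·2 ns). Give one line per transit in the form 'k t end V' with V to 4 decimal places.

Γ_L=0.714286, Γ_S=0.714286; launch V₁=5·25/175=0.714286
k=0 src: V=0.7143
k=1 load: inc=0.714286, refl=0.714286·0.714286=0.5102; V=0.000000+0.714286+0.510204=1.2245
k=2 src: inc=0.510204, refl=0.510204·0.714286=0.3644; V=0.714286+0.510204+0.364431=1.5889
k=3 load: inc=0.364431, refl=0.364431·0.714286=0.2603; V=1.224490+0.364431+0.260308=1.8492
k=4 src: inc=0.260308, refl=0.260308·0.714286=0.1859; V=1.588921+0.260308+0.185934=2.0352
k=5 load: inc=0.185934, refl=0.185934·0.714286=0.1328; V=1.849229+0.185934+0.132810=2.1680
k=6 src: inc=0.132810, refl=0.132810·0.714286=0.0949; V=2.035164+0.132810+0.094865=2.2628
k=7 load: inc=0.094865, refl=0.094865·0.714286=0.0678; V=2.167974+0.094865+0.067760=2.3306
k=8 src: inc=0.067760, refl=0.067760·0.714286=0.0484; V=2.262839+0.067760+0.048400=2.3790
k=9 load: inc=0.048400, refl=0.048400·0.714286=0.0346; V=2.330599+0.048400+0.034572=2.4136
k=10 src: inc=0.034572, refl=0.034572·0.714286=0.0247; V=2.378999+0.034572+0.024694=2.4383

0 0 source 0.7143
1 2 load 1.2245
2 4 source 1.5889
3 6 load 1.8492
4 8 source 2.0352
5 10 load 2.1680
6 12 source 2.2628
7 14 load 2.3306
8 16 source 2.3790
9 18 load 2.4136
10 20 source 2.4383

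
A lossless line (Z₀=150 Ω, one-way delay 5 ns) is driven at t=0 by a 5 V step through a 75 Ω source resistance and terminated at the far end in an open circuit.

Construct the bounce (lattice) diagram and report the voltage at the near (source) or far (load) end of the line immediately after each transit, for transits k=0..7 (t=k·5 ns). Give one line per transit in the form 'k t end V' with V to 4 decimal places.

0 0 source 3.3333
1 5 load 6.6667
2 10 source 5.5556
3 15 load 4.4444
4 20 source 4.8148
5 25 load 5.1852
6 30 source 5.0617
7 35 load 4.9383

Γ_L=1.000000, Γ_S=-0.333333; launch V₁=5·150/225=3.333333
k=0 src: V=3.3333
k=1 load: inc=3.333333, refl=3.333333·1.000000=3.3333; V=0.000000+3.333333+3.333333=6.6667
k=2 src: inc=3.333333, refl=3.333333·-0.333333=-1.1111; V=3.333333+3.333333+-1.111111=5.5556
k=3 load: inc=-1.111111, refl=-1.111111·1.000000=-1.1111; V=6.666667+-1.111111+-1.111111=4.4444
k=4 src: inc=-1.111111, refl=-1.111111·-0.333333=0.3704; V=5.555556+-1.111111+0.370370=4.8148
k=5 load: inc=0.370370, refl=0.370370·1.000000=0.3704; V=4.444444+0.370370+0.370370=5.1852
k=6 src: inc=0.370370, refl=0.370370·-0.333333=-0.1235; V=4.814815+0.370370+-0.123457=5.0617
k=7 load: inc=-0.123457, refl=-0.123457·1.000000=-0.1235; V=5.185185+-0.123457+-0.123457=4.9383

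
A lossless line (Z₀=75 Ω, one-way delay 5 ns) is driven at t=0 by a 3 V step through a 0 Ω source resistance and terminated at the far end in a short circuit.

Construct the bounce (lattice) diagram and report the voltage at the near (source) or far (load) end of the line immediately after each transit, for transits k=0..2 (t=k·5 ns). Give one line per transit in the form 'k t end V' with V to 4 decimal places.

0 0 source 3.0000
1 5 load 0.0000
2 10 source 3.0000

Γ_L=-1.000000, Γ_S=-1.000000; launch V₁=3·75/75=3.000000
k=0 src: V=3.0000
k=1 load: inc=3.000000, refl=3.000000·-1.000000=-3.0000; V=0.000000+3.000000+-3.000000=0.0000
k=2 src: inc=-3.000000, refl=-3.000000·-1.000000=3.0000; V=3.000000+-3.000000+3.000000=3.0000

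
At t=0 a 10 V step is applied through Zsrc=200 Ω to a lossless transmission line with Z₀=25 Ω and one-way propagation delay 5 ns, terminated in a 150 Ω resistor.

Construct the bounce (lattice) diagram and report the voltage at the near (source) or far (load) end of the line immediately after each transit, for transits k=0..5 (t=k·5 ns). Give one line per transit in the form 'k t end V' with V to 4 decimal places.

0 0 source 1.1111
1 5 load 1.9048
2 10 source 2.5220
3 15 load 2.9630
4 20 source 3.3059
5 25 load 3.5509

Γ_L=0.714286, Γ_S=0.777778; launch V₁=10·25/225=1.111111
k=0 src: V=1.1111
k=1 load: inc=1.111111, refl=1.111111·0.714286=0.7937; V=0.000000+1.111111+0.793651=1.9048
k=2 src: inc=0.793651, refl=0.793651·0.777778=0.6173; V=1.111111+0.793651+0.617284=2.5220
k=3 load: inc=0.617284, refl=0.617284·0.714286=0.4409; V=1.904762+0.617284+0.440917=2.9630
k=4 src: inc=0.440917, refl=0.440917·0.777778=0.3429; V=2.522046+0.440917+0.342936=3.3059
k=5 load: inc=0.342936, refl=0.342936·0.714286=0.2450; V=2.962963+0.342936+0.244954=3.5509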